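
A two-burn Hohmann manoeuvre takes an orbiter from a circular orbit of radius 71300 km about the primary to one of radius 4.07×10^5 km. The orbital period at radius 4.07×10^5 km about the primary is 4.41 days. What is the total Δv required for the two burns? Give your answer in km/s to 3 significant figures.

Δv = 7.93 km/s

From Kepler's third law T² = 4π²r³/μ at r = 4.07×10^5 km, T = 4.41 days = 4.41 × 86400 s = 3.81024×10^5 s: μ = 4π²r³/T² = 1.83332×10^7 km³/s².
Semi-major axis of the transfer orbit: a_t = (71300 + 4.070×10^5)/2 = 2.3915×10^5 km.
Circular speed at r₁: v₁ = √(μ/r₁) = √(1.83332×10^7/71300) = 16.03520 km/s.
On the transfer ellipse at r₁, vis-viva equation gives v_p = √[μ(2/r₁ − 1/a_t)] = 20.91878 km/s.
First burn Δv₁ = |v_p − v₁| = 4.88358 km/s.
At r₂, v₂ = √(μ/r₂) = 6.711536 km/s.
Transfer-orbit speed at r₂: v_a = √[μ(2/r₂ − 1/a_t)] = 3.664642 km/s.
Second burn Δv₂ = |v₂ − v_a| = 3.04689 km/s.
Total Δv = Δv₁ + Δv₂ = 7.930 km/s.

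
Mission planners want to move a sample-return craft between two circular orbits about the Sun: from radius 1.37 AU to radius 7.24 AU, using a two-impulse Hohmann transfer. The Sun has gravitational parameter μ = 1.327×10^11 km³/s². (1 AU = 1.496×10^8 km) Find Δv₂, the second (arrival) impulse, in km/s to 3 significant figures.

Δv₂ = 4.82 km/s

In km: r₁ = 1.37 × 1.496×10^8 = 2.04952×10^8 km; r₂ = 7.24 × 1.496×10^8 = 1.083104×10^9 km.
Semi-major axis of the transfer orbit: a_t = (2.04952×10^8 + 1.083104×10^9)/2 = 6.44028×10^8 km.
Circular speed at r = 1.083104×10^9 km: v_c = √(μ/r) = 11.069 km/s.
Transfer-orbit speed at the same r (vis-viva, a = a_t): v_t = √[μ(2/r − 1/a_t)] = 6.2442 km/s.
Δv₂ = |v_t − v_c| = |6.2442 − 11.069| = 4.825 km/s.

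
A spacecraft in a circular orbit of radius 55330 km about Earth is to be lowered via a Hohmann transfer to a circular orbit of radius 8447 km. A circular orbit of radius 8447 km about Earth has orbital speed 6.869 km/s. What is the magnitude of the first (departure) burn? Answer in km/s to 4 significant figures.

Δv₁ = 1.303 km/s

From the circular-orbit relation v² = μ/r at r = 8447 km: μ = v²r = (6.869)² × 8447 = 3.98556×10^5 km³/s².
Semi-major axis of the transfer orbit: a_t = (55330 + 8447)/2 = 31888.5 km.
Circular speed at r = 55330 km: v_c = √(μ/r) = 2.684 km/s.
Transfer-orbit speed at the same r (vis-viva, a = a_t): v_t = √[μ(2/r − 1/a_t)] = 1.381 km/s.
Δv₁ = |v_t − v_c| = |1.381 − 2.684| = 1.303 km/s.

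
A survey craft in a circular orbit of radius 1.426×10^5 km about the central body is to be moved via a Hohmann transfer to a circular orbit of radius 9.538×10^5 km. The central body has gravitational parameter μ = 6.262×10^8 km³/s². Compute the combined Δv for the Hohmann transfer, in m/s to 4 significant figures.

Δv = 33700 m/s

The Hohmann ellipse has a_t = (r₁ + r₂)/2 = 5.482×10^5 km.
Circular speed at r₁: v₁ = √(μ/r₁) = √(6.262×10^8/1.426×10^5) = 66.267 km/s.
On the transfer ellipse at r₁, v² = μ(2/r − 1/a) gives v_p = √[μ(2/r₁ − 1/a_t)] = 87.409 km/s.
First burn Δv₁ = |v_p − v₁| = 21.142 km/s.
Circular speed at r₂: v₂ = √(μ/r₂) = 25.623 km/s.
Transfer-orbit speed at r₂: v_a = √[μ(2/r₂ − 1/a_t)] = 13.068 km/s.
Second burn Δv₂ = |v₂ − v_a| = 12.555 km/s.
Δv = Δv₁ + Δv₂ = 21.142 + 12.555 = 33.70 km/s.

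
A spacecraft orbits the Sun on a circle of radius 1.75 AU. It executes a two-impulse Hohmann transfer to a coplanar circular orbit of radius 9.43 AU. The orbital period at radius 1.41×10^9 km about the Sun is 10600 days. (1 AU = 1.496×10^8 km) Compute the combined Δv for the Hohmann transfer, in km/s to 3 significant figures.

Δv = 11.0 km/s

From Kepler's third law T² = 4π²r³/μ at r = 1.41×10^9 km, T = 10600 days = 10600 × 86400 s = 9.1584×10^8 s: μ = 4π²r³/T² = 1.31940×10^11 km³/s².
In km: r₁ = 1.75 × 1.496×10^8 = 2.618×10^8 km; r₂ = 9.43 × 1.496×10^8 = 1.410728×10^9 km.
Transfer-ellipse semi-major axis a_t = (r₁ + r₂)/2 = (2.618×10^8 + 1.410728×10^9)/2 = 8.36264×10^8 km.
Circular speed at r₁: v₁ = √(μ/r₁) = √(1.31940×10^11/2.618×10^8) = 22.4494 km/s.
On the transfer ellipse at r₁, v² = μ(2/r − 1/a) gives v_p = √[μ(2/r₁ − 1/a_t)] = 29.1578 km/s.
First burn Δv₁ = |v_p − v₁| = 6.708 km/s.
Circular speed at r₂: v₂ = √(μ/r₂) = 9.671 km/s.
Transfer-orbit speed at r₂: v_a = √[μ(2/r₂ − 1/a_t)] = 5.411 km/s.
Second burn Δv₂ = |v₂ − v_a| = 4.260 km/s.
Δv = Δv₁ + Δv₂ = 6.708 + 4.260 = 10.97 km/s.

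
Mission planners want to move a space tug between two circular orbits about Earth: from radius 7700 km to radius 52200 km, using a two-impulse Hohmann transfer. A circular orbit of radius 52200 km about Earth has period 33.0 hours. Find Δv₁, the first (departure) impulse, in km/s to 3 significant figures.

Δv₁ = 2.30 km/s

From Kepler's third law T² = 4π²r³/μ at r = 52200 km, T = 33.0 hours = 33.0 × 3600 s = 1.188×10^5 s: μ = 4π²r³/T² = 3.97867×10^5 km³/s².
Transfer-ellipse semi-major axis a_t = (r₁ + r₂)/2 = (7700 + 52200)/2 = 29950 km.
On the circular orbit at r = 7700 km, v_c = √(μ/r) = 7.188 km/s.
Vis-viva on the transfer ellipse at r = 7700 km gives v_t = √[μ(2/r − 1/a_t)] = 9.490 km/s.
Δv₁ = |v_t − v_c| = |9.490 − 7.188| = 2.302 km/s.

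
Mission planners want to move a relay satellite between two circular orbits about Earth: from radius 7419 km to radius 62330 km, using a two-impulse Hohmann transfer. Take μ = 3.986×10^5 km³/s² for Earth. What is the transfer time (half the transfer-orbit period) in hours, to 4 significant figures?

The Hohmann ellipse has a_t = (r₁ + r₂)/2 = 34874.5 km.
Transfer time t = π√(a_t³/μ) = π√((34874.5)³ / 3.986×10^5) = 32407 s.
Converting: 32407 s ÷ 3600 s/hour = 9.002 hours.

t = 9.002 hours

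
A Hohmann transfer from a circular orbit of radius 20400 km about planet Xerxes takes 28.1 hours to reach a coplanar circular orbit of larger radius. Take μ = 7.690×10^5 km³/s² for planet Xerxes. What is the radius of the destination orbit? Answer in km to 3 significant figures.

Transfer time t = 28.1 hours = 1.0116×10^5 s, and t = π√(a_t³/μ).
So a_t = (μ t²/π²)^(1/3) = (7.690×10^5 × (1.0116×10^5)² / π²)^(1/3) = 92729 km.
Since a_t = (r₁ + r₂)/2, r₂ = 2a_t − r₁ = 2×92729 − 20400 = 1.65058×10^5 km.

r₂ = 1.65×10^5 km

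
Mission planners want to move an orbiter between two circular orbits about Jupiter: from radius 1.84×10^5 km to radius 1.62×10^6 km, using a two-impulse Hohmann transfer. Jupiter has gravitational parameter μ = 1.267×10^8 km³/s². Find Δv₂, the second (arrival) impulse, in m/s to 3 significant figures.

The Hohmann ellipse has a_t = (r₁ + r₂)/2 = 9.020×10^5 km.
On the circular orbit at r = 1.620×10^6 km, v_c = √(μ/r) = 8.8436 km/s.
Vis-viva on the transfer ellipse at r = 1.620×10^6 km gives v_t = √[μ(2/r − 1/a_t)] = 3.9943 km/s.
Δv₂ = |v_t − v_c| = |3.9943 − 8.8436| = 4.849 km/s.

Δv₂ = 4850 m/s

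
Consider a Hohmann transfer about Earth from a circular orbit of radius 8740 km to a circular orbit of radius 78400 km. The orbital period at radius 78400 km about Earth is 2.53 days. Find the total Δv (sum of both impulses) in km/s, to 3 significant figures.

From Kepler's third law T² = 4π²r³/μ at r = 78400 km, T = 2.53 days = 2.53 × 86400 s = 2.18592×10^5 s: μ = 4π²r³/T² = 3.98143×10^5 km³/s².
The Hohmann ellipse has a_t = (r₁ + r₂)/2 = 43570 km.
Circular speed at r₁: v₁ = √(μ/r₁) = √(3.98143×10^5/8740) = 6.74938 km/s.
Transfer-orbit speed at r₁ (vis-viva equation): v_p = √[μ(2/r₁ − 1/a_t)] = 9.05374 km/s.
First burn Δv₁ = |v_p − v₁| = 2.3044 km/s.
Circular speed at r₂: v₂ = √(μ/r₂) = 2.2535 km/s.
Transfer-orbit speed at r₂: v_a = √[μ(2/r₂ − 1/a_t)] = 1.0093 km/s.
Second burn Δv₂ = |v₂ − v_a| = 1.2442 km/s.
Δv = Δv₁ + Δv₂ = 2.3044 + 1.2442 = 3.549 km/s.

Δv = 3.55 km/s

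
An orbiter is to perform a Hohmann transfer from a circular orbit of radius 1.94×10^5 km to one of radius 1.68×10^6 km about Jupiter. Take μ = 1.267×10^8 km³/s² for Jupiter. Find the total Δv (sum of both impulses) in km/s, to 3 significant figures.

Transfer-ellipse semi-major axis a_t = (r₁ + r₂)/2 = (1.940×10^5 + 1.680×10^6)/2 = 9.370×10^5 km.
At r₁ the circular-orbit speed is v₁ = √(μ/r₁) = 25.5557 km/s.
On the transfer ellipse at r₁, vis-viva gives v_p = √[μ(2/r₁ − 1/a_t)] = 34.2194 km/s.
First burn Δv₁ = |v_p − v₁| = 8.664 km/s.
At r₂, v₂ = √(μ/r₂) = 8.6843 km/s.
Transfer-orbit speed at r₂: v_a = √[μ(2/r₂ − 1/a_t)] = 3.9515 km/s.
Second burn Δv₂ = |v₂ − v_a| = 4.733 km/s.
Total Δv = Δv₁ + Δv₂ = 13.40 km/s.

Δv = 13.4 km/s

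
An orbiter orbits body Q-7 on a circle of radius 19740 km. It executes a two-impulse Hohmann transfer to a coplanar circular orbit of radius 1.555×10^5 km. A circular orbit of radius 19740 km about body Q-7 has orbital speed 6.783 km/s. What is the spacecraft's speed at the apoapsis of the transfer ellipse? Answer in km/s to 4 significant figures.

v = 1.147 km/s

From the circular-orbit relation v² = μ/r at r = 19740 km: μ = v²r = (6.783)² × 19740 = 9.08219×10^5 km³/s².
The Hohmann ellipse has a_t = (r₁ + r₂)/2 = 87620 km.
The apoapsis of the transfer ellipse is at r = 1.555×10^5 km.
Applying v² = μ(2/r − 1/a_t): v = 1.147 km/s.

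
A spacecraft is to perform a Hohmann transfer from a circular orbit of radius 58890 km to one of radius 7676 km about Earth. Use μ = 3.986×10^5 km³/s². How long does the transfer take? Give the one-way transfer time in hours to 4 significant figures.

t = 8.393 hours

The Hohmann ellipse has a_t = (r₁ + r₂)/2 = 33283 km.
Half the transfer-orbit period gives t = π√(a_t³/μ) = 30214 s.
Converting: 30214 s ÷ 3600 s/hour = 8.393 hours.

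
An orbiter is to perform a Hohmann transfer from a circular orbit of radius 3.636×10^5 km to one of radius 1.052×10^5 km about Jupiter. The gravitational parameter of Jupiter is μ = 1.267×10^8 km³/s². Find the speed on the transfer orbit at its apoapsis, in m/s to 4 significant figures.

v = 12510 m/s

Semi-major axis of the transfer orbit: a_t = (3.636×10^5 + 1.052×10^5)/2 = 2.344×10^5 km.
The apoapsis of the transfer ellipse is at r = 3.636×10^5 km.
Applying v² = μ(2/r − 1/a_t): v = 12.51 km/s.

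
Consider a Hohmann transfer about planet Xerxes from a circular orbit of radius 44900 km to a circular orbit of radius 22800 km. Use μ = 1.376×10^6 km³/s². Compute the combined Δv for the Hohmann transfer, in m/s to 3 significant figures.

Δv = 2170 m/s

Transfer-ellipse semi-major axis a_t = (r₁ + r₂)/2 = (44900 + 22800)/2 = 33850 km.
At r₁ the circular-orbit speed is v₁ = √(μ/r₁) = 5.53587 km/s.
Transfer-orbit speed at r₁ (vis-viva equation): v_a = √[μ(2/r₁ − 1/a_t)] = 4.54333 km/s.
First burn Δv₁ = |v_a − v₁| = 0.99254 km/s.
Circular speed at r₂: v₂ = √(μ/r₂) = 7.7686 km/s.
Transfer-orbit speed at r₂: v_p = √[μ(2/r₂ − 1/a_t)] = 8.9472 km/s.
Second burn Δv₂ = |v₂ − v_p| = 1.1786 km/s.
Δv = Δv₁ + Δv₂ = 0.99254 + 1.1786 = 2.171 km/s.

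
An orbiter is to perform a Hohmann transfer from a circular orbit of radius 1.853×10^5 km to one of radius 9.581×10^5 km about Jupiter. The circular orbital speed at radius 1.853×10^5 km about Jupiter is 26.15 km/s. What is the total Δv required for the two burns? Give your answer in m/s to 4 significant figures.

From the circular-orbit relation v² = μ/r at r = 1.853×10^5 km: μ = v²r = (26.15)² × 1.853×10^5 = 1.26712×10^8 km³/s².
The Hohmann ellipse has a_t = (r₁ + r₂)/2 = 5.717×10^5 km.
At r₁ the circular-orbit speed is v₁ = √(μ/r₁) = 26.150 km/s.
On the transfer ellipse at r₁, v² = μ(2/r − 1/a) gives v_p = √[μ(2/r₁ − 1/a_t)] = 33.853 km/s.
First burn Δv₁ = |v_p − v₁| = 7.703 km/s.
Circular speed at r₂: v₂ = √(μ/r₂) = 11.50 km/s.
Transfer-orbit speed at r₂: v_a = √[μ(2/r₂ − 1/a_t)] = 6.547 km/s.
Second burn Δv₂ = |v₂ − v_a| = 4.953 km/s.
Δv = Δv₁ + Δv₂ = 7.703 + 4.953 = 12.66 km/s.

Δv = 12660 m/s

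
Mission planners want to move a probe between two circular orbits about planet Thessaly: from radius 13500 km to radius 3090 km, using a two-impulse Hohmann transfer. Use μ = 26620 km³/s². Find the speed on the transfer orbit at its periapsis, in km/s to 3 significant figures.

v = 3.74 km/s

Transfer-ellipse semi-major axis a_t = (r₁ + r₂)/2 = (13500 + 3090)/2 = 8295 km.
At periapsis, r = 3090 km.
Applying v² = μ(2/r − 1/a_t): v = 3.744 km/s.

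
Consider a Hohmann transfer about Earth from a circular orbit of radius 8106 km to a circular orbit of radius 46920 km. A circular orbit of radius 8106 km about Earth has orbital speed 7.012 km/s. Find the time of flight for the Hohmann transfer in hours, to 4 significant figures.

From the circular-orbit relation v² = μ/r at r = 8106 km: μ = v²r = (7.012)² × 8106 = 3.98557×10^5 km³/s².
The Hohmann ellipse has a_t = (r₁ + r₂)/2 = 27513 km.
Transfer time t = π√(a_t³/μ) = π√((27513)³ / 3.98557×10^5) = 22710 s.
Converting: 22710 s ÷ 3600 s/hour = 6.308 hours.

t = 6.308 hours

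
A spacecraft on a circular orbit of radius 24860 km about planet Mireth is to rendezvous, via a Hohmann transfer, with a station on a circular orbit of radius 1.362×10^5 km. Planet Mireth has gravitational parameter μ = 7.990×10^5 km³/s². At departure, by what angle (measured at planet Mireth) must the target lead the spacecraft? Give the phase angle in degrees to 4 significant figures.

φ = 98.16°

Semi-major axis of the transfer orbit: a_t = (24860 + 1.362×10^5)/2 = 80530 km.
Transfer time t = π√(a_t³/μ) = 80318 s.
Target angular speed ω₂ = √(μ/r₂³) = 1.7783×10^-5 rad/s.
Angle swept by the target during transfer: ω₂·t = 1.4283 rad = 81.84°.
Arrival is 180° from departure on the ellipse, so φ = 180° − 81.84° = 98.16°.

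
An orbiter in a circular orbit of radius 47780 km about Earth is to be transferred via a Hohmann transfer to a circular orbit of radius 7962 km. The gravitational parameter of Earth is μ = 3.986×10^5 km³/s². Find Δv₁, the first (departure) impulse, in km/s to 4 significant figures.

Δv₁ = 1.345 km/s

Semi-major axis of the transfer orbit: a_t = (47780 + 7962)/2 = 27871 km.
On the circular orbit at r = 47780 km, v_c = √(μ/r) = 2.88832 km/s.
Vis-viva on the transfer ellipse at r = 47780 km gives v_t = √[μ(2/r − 1/a_t)] = 1.54376 km/s.
Δv₁ = |v_t − v_c| = |1.54376 − 2.88832| = 1.345 km/s.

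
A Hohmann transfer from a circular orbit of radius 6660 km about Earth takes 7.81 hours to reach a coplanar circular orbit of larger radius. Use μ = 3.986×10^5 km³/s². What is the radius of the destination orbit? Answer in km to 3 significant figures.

Transfer time t = 7.81 hours = 28116 s, and t = π√(a_t³/μ).
So a_t = (μ t²/π²)^(1/3) = (3.986×10^5 × (28116)² / π²)^(1/3) = 31724 km.
Since a_t = (r₁ + r₂)/2, r₂ = 2a_t − r₁ = 2×31724 − 6660 = 56788 km.

r₂ = 56800 km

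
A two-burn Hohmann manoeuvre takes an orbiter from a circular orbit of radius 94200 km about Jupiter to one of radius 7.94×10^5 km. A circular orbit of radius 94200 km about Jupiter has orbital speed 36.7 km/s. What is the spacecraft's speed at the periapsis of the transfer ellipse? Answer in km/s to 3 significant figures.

From the circular-orbit relation v² = μ/r at r = 94200 km: μ = v²r = (36.7)² × 94200 = 1.26877×10^8 km³/s².
Semi-major axis of the transfer orbit: a_t = (94200 + 7.940×10^5)/2 = 4.441×10^5 km.
The periapsis of the transfer ellipse is at r = 94200 km.
From the vis-viva equation, v = √[μ(2/r − 1/a_t)] = 49.07 km/s.

v = 49.1 km/s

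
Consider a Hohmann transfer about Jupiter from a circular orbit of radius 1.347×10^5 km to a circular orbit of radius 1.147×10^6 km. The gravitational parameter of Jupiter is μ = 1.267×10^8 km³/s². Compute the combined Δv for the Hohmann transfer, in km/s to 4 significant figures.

Δv = 16.05 km/s

The Hohmann ellipse has a_t = (r₁ + r₂)/2 = 6.4085×10^5 km.
At r₁ the circular-orbit speed is v₁ = √(μ/r₁) = 30.67 km/s.
Transfer-orbit speed at r₁ (v² = μ(2/r − 1/a)): v_p = √[μ(2/r₁ − 1/a_t)] = 41.03 km/s.
First burn Δv₁ = |v_p − v₁| = 10.36 km/s.
At r₂, v₂ = √(μ/r₂) = 10.5101 km/s.
Transfer-orbit speed at r₂: v_a = √[μ(2/r₂ − 1/a_t)] = 4.81850 km/s.
Second burn Δv₂ = |v₂ − v_a| = 5.692 km/s.
Total Δv = Δv₁ + Δv₂ = 16.05 km/s.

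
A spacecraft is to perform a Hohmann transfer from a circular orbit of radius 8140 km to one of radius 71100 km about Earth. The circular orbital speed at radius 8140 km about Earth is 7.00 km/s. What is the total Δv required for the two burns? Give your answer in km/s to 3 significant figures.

From the circular-orbit relation v² = μ/r at r = 8140 km: μ = v²r = (7.00)² × 8140 = 3.98860×10^5 km³/s².
Semi-major axis of the transfer orbit: a_t = (8140 + 71100)/2 = 39620 km.
Circular speed at r₁: v₁ = √(μ/r₁) = √(3.98860×10^5/8140) = 7.000 km/s.
On the transfer ellipse at r₁, v² = μ(2/r − 1/a) gives v_p = √[μ(2/r₁ − 1/a_t)] = 9.377 km/s.
First burn Δv₁ = |v_p − v₁| = 2.377 km/s.
Circular speed at r₂: v₂ = √(μ/r₂) = 2.369 km/s.
Transfer-orbit speed at r₂: v_a = √[μ(2/r₂ − 1/a_t)] = 1.074 km/s.
Second burn Δv₂ = |v₂ − v_a| = 1.295 km/s.
Δv = Δv₁ + Δv₂ = 2.377 + 1.295 = 3.672 km/s.

Δv = 3.67 km/s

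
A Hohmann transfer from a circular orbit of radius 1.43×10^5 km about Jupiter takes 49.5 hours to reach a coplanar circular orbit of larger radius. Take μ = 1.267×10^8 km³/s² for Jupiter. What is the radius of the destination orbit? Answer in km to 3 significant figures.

Transfer time t = 49.5 hours = 1.782×10^5 s, and t = π√(a_t³/μ).
So a_t = (μ t²/π²)^(1/3) = (1.267×10^8 × (1.782×10^5)² / π²)^(1/3) = 7.4148×10^5 km.
Since a_t = (r₁ + r₂)/2, r₂ = 2a_t − r₁ = 2×7.4148×10^5 − 1.430×10^5 = 1.33996×10^6 km.

r₂ = 1.34×10^6 km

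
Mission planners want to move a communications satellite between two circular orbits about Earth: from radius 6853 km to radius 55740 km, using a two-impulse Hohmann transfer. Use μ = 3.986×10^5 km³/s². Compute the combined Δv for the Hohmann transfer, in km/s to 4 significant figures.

Transfer-ellipse semi-major axis a_t = (r₁ + r₂)/2 = (6853 + 55740)/2 = 31296.5 km.
At r₁ the circular-orbit speed is v₁ = √(μ/r₁) = 7.6266 km/s.
Transfer-orbit speed at r₁ (v² = μ(2/r − 1/a)): v_p = √[μ(2/r₁ − 1/a_t)] = 10.178 km/s.
First burn Δv₁ = |v_p − v₁| = 2.551 km/s.
At r₂, v₂ = √(μ/r₂) = 2.674 km/s.
Transfer-orbit speed at r₂: v_a = √[μ(2/r₂ − 1/a_t)] = 1.251 km/s.
Second burn Δv₂ = |v₂ − v_a| = 1.423 km/s.
Total Δv = Δv₁ + Δv₂ = 3.974 km/s.

Δv = 3.974 km/s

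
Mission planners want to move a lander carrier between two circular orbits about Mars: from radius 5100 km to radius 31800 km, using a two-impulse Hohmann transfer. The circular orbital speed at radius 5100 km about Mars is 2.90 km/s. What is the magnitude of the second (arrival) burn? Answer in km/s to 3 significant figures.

Δv₂ = 0.551 km/s

From the circular-orbit relation v² = μ/r at r = 5100 km: μ = v²r = (2.90)² × 5100 = 42891.0 km³/s².
Transfer-ellipse semi-major axis a_t = (r₁ + r₂)/2 = (5100 + 31800)/2 = 18450 km.
Circular speed at r = 31800 km: v_c = √(μ/r) = 1.1614 km/s.
Transfer-orbit speed at the same r (vis-viva, a = a_t): v_t = √[μ(2/r − 1/a_t)] = 0.61060 km/s.
Δv₂ = |v_t − v_c| = |0.61060 − 1.1614| = 0.5508 km/s.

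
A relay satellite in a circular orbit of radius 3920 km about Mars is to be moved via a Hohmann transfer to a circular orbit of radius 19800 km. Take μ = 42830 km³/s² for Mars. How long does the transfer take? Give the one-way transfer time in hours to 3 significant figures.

t = 5.45 hours

The Hohmann ellipse has a_t = (r₁ + r₂)/2 = 11860 km.
Half the transfer-orbit period gives t = π√(a_t³/μ) = 19610 s.
Converting: 19610 s ÷ 3600 s/hour = 5.45 hours.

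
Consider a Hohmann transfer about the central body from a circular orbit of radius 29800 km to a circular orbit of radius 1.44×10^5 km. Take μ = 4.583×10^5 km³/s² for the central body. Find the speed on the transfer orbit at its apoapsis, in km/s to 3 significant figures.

v = 1.04 km/s

Transfer-ellipse semi-major axis a_t = (r₁ + r₂)/2 = (29800 + 1.440×10^5)/2 = 86900 km.
At apoapsis, r = 1.440×10^5 km.
Vis-viva: v = √[μ(2/r − 1/a_t)] = √[4.583×10^5 × (2/1.440×10^5 − 1/86900)] = 1.045 km/s.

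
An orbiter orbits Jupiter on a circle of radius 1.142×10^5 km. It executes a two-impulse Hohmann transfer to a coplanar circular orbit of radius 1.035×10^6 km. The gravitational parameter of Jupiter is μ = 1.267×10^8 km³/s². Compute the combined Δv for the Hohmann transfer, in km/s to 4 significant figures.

Transfer-ellipse semi-major axis a_t = (r₁ + r₂)/2 = (1.142×10^5 + 1.035×10^6)/2 = 5.746×10^5 km.
Circular speed at r₁: v₁ = √(μ/r₁) = √(1.267×10^8/1.142×10^5) = 33.3085 km/s.
Transfer-orbit speed at r₁ (vis-viva equation): v_p = √[μ(2/r₁ − 1/a_t)] = 44.7036 km/s.
First burn Δv₁ = |v_p − v₁| = 11.40 km/s.
At r₂, v₂ = √(μ/r₂) = 11.0642 km/s.
Transfer-orbit speed at r₂: v_a = √[μ(2/r₂ − 1/a_t)] = 4.93251 km/s.
Second burn Δv₂ = |v₂ − v_a| = 6.132 km/s.
Δv = Δv₁ + Δv₂ = 11.40 + 6.132 = 17.53 km/s.

Δv = 17.53 km/s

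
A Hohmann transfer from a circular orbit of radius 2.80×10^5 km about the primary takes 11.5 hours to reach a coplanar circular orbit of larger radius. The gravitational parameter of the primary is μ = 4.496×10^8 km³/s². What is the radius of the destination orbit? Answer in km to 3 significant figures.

r₂ = 5.75×10^5 km

Transfer time t = 11.5 hours = 41400 s, and t = π√(a_t³/μ).
So a_t = (μ t²/π²)^(1/3) = (4.496×10^8 × (41400)² / π²)^(1/3) = 4.2741×10^5 km.
Since a_t = (r₁ + r₂)/2, r₂ = 2a_t − r₁ = 2×4.2741×10^5 − 2.800×10^5 = 5.7482×10^5 km.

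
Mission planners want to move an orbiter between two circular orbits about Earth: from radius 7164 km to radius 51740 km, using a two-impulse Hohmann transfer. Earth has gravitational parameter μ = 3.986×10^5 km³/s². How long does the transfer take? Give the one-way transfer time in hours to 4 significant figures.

t = 6.986 hours

Transfer-ellipse semi-major axis a_t = (r₁ + r₂)/2 = (7164 + 51740)/2 = 29452 km.
Transfer time t = π√(a_t³/μ) = π√((29452)³ / 3.986×10^5) = 25150 s.
Converting: 25150 s ÷ 3600 s/hour = 6.986 hours.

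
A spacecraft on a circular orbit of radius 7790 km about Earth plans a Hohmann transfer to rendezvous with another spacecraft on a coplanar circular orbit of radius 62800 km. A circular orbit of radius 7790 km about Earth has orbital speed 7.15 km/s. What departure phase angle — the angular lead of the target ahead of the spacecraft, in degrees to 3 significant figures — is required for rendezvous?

From the circular-orbit relation v² = μ/r at r = 7790 km: μ = v²r = (7.15)² × 7790 = 3.98244×10^5 km³/s².
Transfer-ellipse semi-major axis a_t = (r₁ + r₂)/2 = (7790 + 62800)/2 = 35295 km.
Transfer time t = π√(a_t³/μ) = 33010 s.
Target angular speed ω₂ = √(μ/r₂³) = 4.010×10^-5 rad/s.
Angle swept by the target during transfer: ω₂·t = 1.3237 rad = 75.84°.
The spacecraft traverses 180° on the transfer ellipse, so the target must lead by 180° − 75.84° = 104°.

φ = 104°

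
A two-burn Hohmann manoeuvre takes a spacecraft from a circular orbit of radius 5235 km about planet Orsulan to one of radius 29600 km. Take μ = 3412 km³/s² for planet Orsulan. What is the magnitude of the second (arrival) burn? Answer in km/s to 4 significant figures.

Semi-major axis of the transfer orbit: a_t = (5235 + 29600)/2 = 17417.5 km.
Circular speed at r = 29600 km: v_c = √(μ/r) = 0.3395 km/s.
Transfer-orbit speed at the same r (vis-viva, a = a_t): v_t = √[μ(2/r − 1/a_t)] = 0.1861 km/s.
Δv₂ = |v_t − v_c| = |0.1861 − 0.3395| = 0.1534 km/s.

Δv₂ = 0.1534 km/s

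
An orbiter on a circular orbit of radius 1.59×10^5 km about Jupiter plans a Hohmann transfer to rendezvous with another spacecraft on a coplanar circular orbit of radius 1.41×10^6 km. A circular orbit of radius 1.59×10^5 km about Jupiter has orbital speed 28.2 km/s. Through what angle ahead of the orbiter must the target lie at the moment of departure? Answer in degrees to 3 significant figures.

From the circular-orbit relation v² = μ/r at r = 1.59×10^5 km: μ = v²r = (28.2)² × 1.59×10^5 = 1.26443×10^8 km³/s².
Transfer-ellipse semi-major axis a_t = (r₁ + r₂)/2 = (1.590×10^5 + 1.410×10^6)/2 = 7.845×10^5 km.
Transfer time t = π√(a_t³/μ) = 1.9413×10^5 s.
The target's mean motion on its circular orbit is ω₂ = √(μ/r₂³) = 6.7161×10^-6 rad/s.
Angle swept by the target during transfer: ω₂·t = 1.3038 rad = 74.70°.
The orbiter traverses 180° on the transfer ellipse, so the target must lead by 180° − 74.70° = 105°.

φ = 105°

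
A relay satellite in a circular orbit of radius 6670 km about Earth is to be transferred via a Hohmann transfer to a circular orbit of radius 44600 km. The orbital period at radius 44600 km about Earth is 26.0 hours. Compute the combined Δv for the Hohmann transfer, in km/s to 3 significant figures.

From Kepler's third law T² = 4π²r³/μ at r = 44600 km, T = 26.0 hours = 26.0 × 3600 s = 93600 s: μ = 4π²r³/T² = 3.99772×10^5 km³/s².
The Hohmann ellipse has a_t = (r₁ + r₂)/2 = 25635 km.
Circular speed at r₁: v₁ = √(μ/r₁) = √(3.99772×10^5/6670) = 7.7418 km/s.
On the transfer ellipse at r₁, vis-viva equation gives v_p = √[μ(2/r₁ − 1/a_t)] = 10.212 km/s.
First burn Δv₁ = |v_p − v₁| = 2.470 km/s.
At r₂, v₂ = √(μ/r₂) = 2.994 km/s.
Transfer-orbit speed at r₂: v_a = √[μ(2/r₂ − 1/a_t)] = 1.527 km/s.
Second burn Δv₂ = |v₂ − v_a| = 1.467 km/s.
Δv = Δv₁ + Δv₂ = 2.470 + 1.467 = 3.937 km/s.

Δv = 3.94 km/s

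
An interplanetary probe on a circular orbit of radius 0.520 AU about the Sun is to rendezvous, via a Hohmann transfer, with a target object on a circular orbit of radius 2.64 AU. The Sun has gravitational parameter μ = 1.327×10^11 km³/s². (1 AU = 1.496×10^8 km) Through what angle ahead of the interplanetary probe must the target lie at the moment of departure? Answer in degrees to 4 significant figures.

φ = 96.66°

In km: r₁ = 0.520 × 1.496×10^8 = 7.7792×10^7 km; r₂ = 2.64 × 1.496×10^8 = 3.94944×10^8 km.
Semi-major axis of the transfer orbit: a_t = (7.7792×10^7 + 3.94944×10^8)/2 = 2.36368×10^8 km.
The half-period of the transfer ellipse is t = π√(a_t³/μ) = 3.1340×10^7 s.
The target's mean motion on its circular orbit is ω₂ = √(μ/r₂³) = 4.6412×10^-8 rad/s.
Angle swept by the target during transfer: ω₂·t = 1.4546 rad = 83.34°.
The interplanetary probe traverses 180° on the transfer ellipse, so the target must lead by 180° − 83.34° = 96.66°.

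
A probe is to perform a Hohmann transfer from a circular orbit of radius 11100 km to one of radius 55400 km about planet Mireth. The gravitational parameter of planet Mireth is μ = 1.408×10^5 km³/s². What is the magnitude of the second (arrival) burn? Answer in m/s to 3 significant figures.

Δv₂ = 673 m/s

Semi-major axis of the transfer orbit: a_t = (11100 + 55400)/2 = 33250 km.
On the circular orbit at r = 55400 km, v_c = √(μ/r) = 1.5942 km/s.
Transfer-orbit speed at the same r (vis-viva, a = a_t): v_t = √[μ(2/r − 1/a_t)] = 0.92111 km/s.
Δv₂ = |v_t − v_c| = |0.92111 − 1.5942| = 0.6731 km/s.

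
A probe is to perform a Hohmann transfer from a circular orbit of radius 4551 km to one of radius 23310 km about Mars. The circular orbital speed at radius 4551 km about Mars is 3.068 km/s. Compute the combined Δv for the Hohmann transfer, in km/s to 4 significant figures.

Δv = 1.481 km/s

From the circular-orbit relation v² = μ/r at r = 4551 km: μ = v²r = (3.068)² × 4551 = 42836.9 km³/s².
The Hohmann ellipse has a_t = (r₁ + r₂)/2 = 13930.5 km.
At r₁ the circular-orbit speed is v₁ = √(μ/r₁) = 3.06800 km/s.
On the transfer ellipse at r₁, v² = μ(2/r − 1/a) gives v_p = √[μ(2/r₁ − 1/a_t)] = 3.96865 km/s.
First burn Δv₁ = |v_p − v₁| = 0.90065 km/s.
At r₂, v₂ = √(μ/r₂) = 1.35562 km/s.
Transfer-orbit speed at r₂: v_a = √[μ(2/r₂ − 1/a_t)] = 0.774832 km/s.
Second burn Δv₂ = |v₂ − v_a| = 0.58079 km/s.
Δv = Δv₁ + Δv₂ = 0.90065 + 0.58079 = 1.481 km/s.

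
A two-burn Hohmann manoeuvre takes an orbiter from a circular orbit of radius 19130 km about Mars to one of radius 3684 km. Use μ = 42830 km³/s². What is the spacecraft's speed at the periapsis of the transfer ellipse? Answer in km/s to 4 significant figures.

Semi-major axis of the transfer orbit: a_t = (19130 + 3684)/2 = 11407 km.
At periapsis, r = 3684 km.
Applying v² = μ(2/r − 1/a_t): v = 4.416 km/s.

v = 4.416 km/s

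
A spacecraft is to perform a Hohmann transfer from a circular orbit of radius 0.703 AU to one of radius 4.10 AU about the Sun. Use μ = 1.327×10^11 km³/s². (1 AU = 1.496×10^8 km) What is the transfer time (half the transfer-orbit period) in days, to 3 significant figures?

t = 680 days

In km: r₁ = 0.703 × 1.496×10^8 = 1.051688×10^8 km; r₂ = 4.10 × 1.496×10^8 = 6.1336×10^8 km.
Semi-major axis of the transfer orbit: a_t = (1.051688×10^8 + 6.1336×10^8)/2 = 3.592644×10^8 km.
Half the transfer-orbit period gives t = π√(a_t³/μ) = 5.873×10^7 s.
Converting: 5.873×10^7 s ÷ 86400 s/day = 680 days.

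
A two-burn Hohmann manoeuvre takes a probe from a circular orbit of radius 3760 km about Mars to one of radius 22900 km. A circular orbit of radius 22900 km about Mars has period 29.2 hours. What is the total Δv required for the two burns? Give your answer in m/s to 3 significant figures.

Δv = 1690 m/s

From Kepler's third law T² = 4π²r³/μ at r = 22900 km, T = 29.2 hours = 29.2 × 3600 s = 1.0512×10^5 s: μ = 4π²r³/T² = 42903.8 km³/s².
Transfer-ellipse semi-major axis a_t = (r₁ + r₂)/2 = (3760 + 22900)/2 = 13330 km.
Circular speed at r₁: v₁ = √(μ/r₁) = √(42903.8/3760) = 3.3780 km/s.
On the transfer ellipse at r₁, vis-viva gives v_p = √[μ(2/r₁ − 1/a_t)] = 4.4275 km/s.
First burn Δv₁ = |v_p − v₁| = 1.0495 km/s.
Circular speed at r₂: v₂ = √(μ/r₂) = 1.36877 km/s.
Transfer-orbit speed at r₂: v_a = √[μ(2/r₂ − 1/a_t)] = 0.726957 km/s.
Second burn Δv₂ = |v₂ − v_a| = 0.64181 km/s.
Δv = Δv₁ + Δv₂ = 1.0495 + 0.64181 = 1.691 km/s.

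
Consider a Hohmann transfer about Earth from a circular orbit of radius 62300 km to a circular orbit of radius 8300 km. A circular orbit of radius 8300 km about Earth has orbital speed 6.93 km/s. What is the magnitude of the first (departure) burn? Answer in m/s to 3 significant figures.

Δv₁ = 1300 m/s

From the circular-orbit relation v² = μ/r at r = 8300 km: μ = v²r = (6.93)² × 8300 = 3.98607×10^5 km³/s².
Semi-major axis of the transfer orbit: a_t = (62300 + 8300)/2 = 35300 km.
On the circular orbit at r = 62300 km, v_c = √(μ/r) = 2.5295 km/s.
Vis-viva on the transfer ellipse at r = 62300 km gives v_t = √[μ(2/r − 1/a_t)] = 1.2265 km/s.
Δv₁ = |v_t − v_c| = |1.2265 − 2.5295| = 1.303 km/s.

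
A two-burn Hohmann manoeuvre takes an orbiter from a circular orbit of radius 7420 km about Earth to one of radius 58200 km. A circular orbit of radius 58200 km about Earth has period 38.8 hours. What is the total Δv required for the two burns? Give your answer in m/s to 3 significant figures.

Δv = 3810 m/s

From Kepler's third law T² = 4π²r³/μ at r = 58200 km, T = 38.8 hours = 38.8 × 3600 s = 1.3968×10^5 s: μ = 4π²r³/T² = 3.98897×10^5 km³/s².
The Hohmann ellipse has a_t = (r₁ + r₂)/2 = 32810 km.
At r₁ the circular-orbit speed is v₁ = √(μ/r₁) = 7.332 km/s.
On the transfer ellipse at r₁, v² = μ(2/r − 1/a) gives v_p = √[μ(2/r₁ − 1/a_t)] = 9.765 km/s.
First burn Δv₁ = |v_p − v₁| = 2.433 km/s.
Circular speed at r₂: v₂ = √(μ/r₂) = 2.618 km/s.
Transfer-orbit speed at r₂: v_a = √[μ(2/r₂ − 1/a_t)] = 1.245 km/s.
Second burn Δv₂ = |v₂ − v_a| = 1.373 km/s.
Total Δv = Δv₁ + Δv₂ = 3.806 km/s.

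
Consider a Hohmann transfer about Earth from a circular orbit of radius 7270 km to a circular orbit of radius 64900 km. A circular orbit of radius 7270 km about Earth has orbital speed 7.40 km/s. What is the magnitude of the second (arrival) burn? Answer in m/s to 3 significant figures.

From the circular-orbit relation v² = μ/r at r = 7270 km: μ = v²r = (7.40)² × 7270 = 3.98105×10^5 km³/s².
Transfer-ellipse semi-major axis a_t = (r₁ + r₂)/2 = (7270 + 64900)/2 = 36085 km.
On the circular orbit at r = 64900 km, v_c = √(μ/r) = 2.477 km/s.
Vis-viva on the transfer ellipse at r = 64900 km gives v_t = √[μ(2/r − 1/a_t)] = 1.112 km/s.
Δv₂ = |v_t − v_c| = |1.112 − 2.477| = 1.365 km/s.

Δv₂ = 1370 m/s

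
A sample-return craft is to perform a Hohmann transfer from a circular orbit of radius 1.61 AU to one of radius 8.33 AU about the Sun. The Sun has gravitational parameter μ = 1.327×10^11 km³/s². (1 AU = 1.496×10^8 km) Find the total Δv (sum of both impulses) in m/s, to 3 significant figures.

Δv = 11400 m/s

In km: r₁ = 1.61 × 1.496×10^8 = 2.40856×10^8 km; r₂ = 8.33 × 1.496×10^8 = 1.246168×10^9 km.
Semi-major axis of the transfer orbit: a_t = (2.40856×10^8 + 1.246168×10^9)/2 = 7.43512×10^8 km.
Circular speed at r₁: v₁ = √(μ/r₁) = √(1.327×10^11/2.40856×10^8) = 23.472 km/s.
On the transfer ellipse at r₁, vis-viva gives v_p = √[μ(2/r₁ − 1/a_t)] = 30.388 km/s.
First burn Δv₁ = |v_p − v₁| = 6.916 km/s.
At r₂, v₂ = √(μ/r₂) = 10.319 km/s.
Transfer-orbit speed at r₂: v_a = √[μ(2/r₂ − 1/a_t)] = 5.8733 km/s.
Second burn Δv₂ = |v₂ − v_a| = 4.446 km/s.
Δv = Δv₁ + Δv₂ = 6.916 + 4.446 = 11.36 km/s.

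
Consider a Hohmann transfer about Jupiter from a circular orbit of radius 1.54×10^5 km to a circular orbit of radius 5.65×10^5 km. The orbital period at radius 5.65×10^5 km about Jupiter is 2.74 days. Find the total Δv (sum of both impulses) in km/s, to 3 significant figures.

From Kepler's third law T² = 4π²r³/μ at r = 5.65×10^5 km, T = 2.74 days = 2.74 × 86400 s = 2.36736×10^5 s: μ = 4π²r³/T² = 1.27051×10^8 km³/s².
The Hohmann ellipse has a_t = (r₁ + r₂)/2 = 3.595×10^5 km.
Circular speed at r₁: v₁ = √(μ/r₁) = √(1.27051×10^8/1.540×10^5) = 28.723 km/s.
On the transfer ellipse at r₁, vis-viva equation gives v_p = √[μ(2/r₁ − 1/a_t)] = 36.008 km/s.
First burn Δv₁ = |v_p − v₁| = 7.285 km/s.
Circular speed at r₂: v₂ = √(μ/r₂) = 14.996 km/s.
Transfer-orbit speed at r₂: v_a = √[μ(2/r₂ − 1/a_t)] = 9.8147 km/s.
Second burn Δv₂ = |v₂ − v_a| = 5.181 km/s.
Total Δv = Δv₁ + Δv₂ = 12.47 km/s.

Δv = 12.5 km/s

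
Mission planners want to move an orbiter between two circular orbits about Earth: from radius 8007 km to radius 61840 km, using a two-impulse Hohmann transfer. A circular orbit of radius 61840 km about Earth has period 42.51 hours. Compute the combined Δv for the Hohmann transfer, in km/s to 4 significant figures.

From Kepler's third law T² = 4π²r³/μ at r = 61840 km, T = 42.51 hours = 42.51 × 3600 s = 1.53036×10^5 s: μ = 4π²r³/T² = 3.98640×10^5 km³/s².
The Hohmann ellipse has a_t = (r₁ + r₂)/2 = 34923.5 km.
Circular speed at r₁: v₁ = √(μ/r₁) = √(3.98640×10^5/8007) = 7.05595 km/s.
On the transfer ellipse at r₁, v² = μ(2/r − 1/a) gives v_p = √[μ(2/r₁ − 1/a_t)] = 9.38926 km/s.
First burn Δv₁ = |v_p − v₁| = 2.33331 km/s.
At r₂, v₂ = √(μ/r₂) = 2.53896 km/s.
Transfer-orbit speed at r₂: v_a = √[μ(2/r₂ − 1/a_t)] = 1.21572 km/s.
Second burn Δv₂ = |v₂ − v_a| = 1.32324 km/s.
Total Δv = Δv₁ + Δv₂ = 3.657 km/s.

Δv = 3.657 km/s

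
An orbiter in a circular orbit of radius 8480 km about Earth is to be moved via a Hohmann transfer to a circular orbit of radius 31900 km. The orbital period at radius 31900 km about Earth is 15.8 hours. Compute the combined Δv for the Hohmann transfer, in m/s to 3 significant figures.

From Kepler's third law T² = 4π²r³/μ at r = 31900 km, T = 15.8 hours = 15.8 × 3600 s = 56880 s: μ = 4π²r³/T² = 3.96107×10^5 km³/s².
The Hohmann ellipse has a_t = (r₁ + r₂)/2 = 20190 km.
Circular speed at r₁: v₁ = √(μ/r₁) = √(3.96107×10^5/8480) = 6.835 km/s.
Transfer-orbit speed at r₁ (vis-viva): v_p = √[μ(2/r₁ − 1/a_t)] = 8.591 km/s.
First burn Δv₁ = |v_p − v₁| = 1.756 km/s.
At r₂, v₂ = √(μ/r₂) = 3.524 km/s.
Transfer-orbit speed at r₂: v_a = √[μ(2/r₂ − 1/a_t)] = 2.284 km/s.
Second burn Δv₂ = |v₂ − v_a| = 1.240 km/s.
Total Δv = Δv₁ + Δv₂ = 2.996 km/s.

Δv = 3000 m/s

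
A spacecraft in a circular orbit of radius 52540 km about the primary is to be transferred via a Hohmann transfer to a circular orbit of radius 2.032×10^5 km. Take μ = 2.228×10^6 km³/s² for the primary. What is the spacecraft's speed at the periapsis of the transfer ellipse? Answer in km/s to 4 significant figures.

Transfer-ellipse semi-major axis a_t = (r₁ + r₂)/2 = (52540 + 2.032×10^5)/2 = 1.2787×10^5 km.
At periapsis, r = 52540 km.
From the vis-viva equation, v = √[μ(2/r − 1/a_t)] = 8.209 km/s.

v = 8.209 km/s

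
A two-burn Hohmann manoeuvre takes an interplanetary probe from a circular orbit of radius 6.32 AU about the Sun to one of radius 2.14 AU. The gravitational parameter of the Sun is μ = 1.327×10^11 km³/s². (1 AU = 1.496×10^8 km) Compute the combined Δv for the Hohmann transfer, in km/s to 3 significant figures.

In km: r₁ = 6.32 × 1.496×10^8 = 9.45472×10^8 km; r₂ = 2.14 × 1.496×10^8 = 3.20144×10^8 km.
Semi-major axis of the transfer orbit: a_t = (9.45472×10^8 + 3.20144×10^8)/2 = 6.32808×10^8 km.
Circular speed at r₁: v₁ = √(μ/r₁) = √(1.327×10^11/9.45472×10^8) = 11.8471 km/s.
Transfer-orbit speed at r₁ (vis-viva): v_a = √[μ(2/r₁ − 1/a_t)] = 8.42651 km/s.
First burn Δv₁ = |v_a − v₁| = 3.421 km/s.
At r₂, v₂ = √(μ/r₂) = 20.35930 km/s.
Transfer-orbit speed at r₂: v_p = √[μ(2/r₂ − 1/a_t)] = 24.88577 km/s.
Second burn Δv₂ = |v₂ − v_p| = 4.526 km/s.
Δv = Δv₁ + Δv₂ = 3.421 + 4.526 = 7.947 km/s.

Δv = 7.95 km/s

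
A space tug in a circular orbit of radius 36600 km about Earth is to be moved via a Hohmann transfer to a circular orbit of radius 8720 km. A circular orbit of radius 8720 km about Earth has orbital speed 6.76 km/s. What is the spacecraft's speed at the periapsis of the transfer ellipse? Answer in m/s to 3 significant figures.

From the circular-orbit relation v² = μ/r at r = 8720 km: μ = v²r = (6.76)² × 8720 = 3.98483×10^5 km³/s².
The Hohmann ellipse has a_t = (r₁ + r₂)/2 = 22660 km.
The periapsis of the transfer ellipse is at r = 8720 km.
From the vis-viva equation, v = √[μ(2/r − 1/a_t)] = 8.591 km/s.

v = 8590 m/s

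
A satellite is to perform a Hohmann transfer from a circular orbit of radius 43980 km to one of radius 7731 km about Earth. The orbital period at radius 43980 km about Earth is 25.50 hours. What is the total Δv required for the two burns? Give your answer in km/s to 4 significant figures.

Δv = 3.548 km/s

From Kepler's third law T² = 4π²r³/μ at r = 43980 km, T = 25.50 hours = 25.50 × 3600 s = 91800 s: μ = 4π²r³/T² = 3.98511×10^5 km³/s².
The Hohmann ellipse has a_t = (r₁ + r₂)/2 = 25855.5 km.
At r₁ the circular-orbit speed is v₁ = √(μ/r₁) = 3.010 km/s.
On the transfer ellipse at r₁, v² = μ(2/r − 1/a) gives v_a = √[μ(2/r₁ − 1/a_t)] = 1.646 km/s.
First burn Δv₁ = |v_a − v₁| = 1.364 km/s.
Circular speed at r₂: v₂ = √(μ/r₂) = 7.180 km/s.
Transfer-orbit speed at r₂: v_p = √[μ(2/r₂ − 1/a_t)] = 9.364 km/s.
Second burn Δv₂ = |v₂ − v_p| = 2.184 km/s.
Δv = Δv₁ + Δv₂ = 1.364 + 2.184 = 3.548 km/s.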